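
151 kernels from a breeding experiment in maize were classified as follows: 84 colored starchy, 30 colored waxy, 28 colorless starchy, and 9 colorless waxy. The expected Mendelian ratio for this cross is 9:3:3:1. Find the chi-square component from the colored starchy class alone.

Total ratio parts = 16. Expected numbers out of 151:
  colored starchy: 151 × 9/16 = 84.9375
  colored waxy: 151 × 3/16 = 28.3125
  colorless starchy: 151 × 3/16 = 28.3125
  colorless waxy: 151 × 1/16 = 9.4375
Contribution of colored starchy: (84 − 84.9375)² / 84.9375 = 0.0103

0.010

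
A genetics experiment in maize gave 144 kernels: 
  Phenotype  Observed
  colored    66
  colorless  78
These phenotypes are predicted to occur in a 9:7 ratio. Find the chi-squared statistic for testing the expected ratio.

6.349

Expected counts for N = 144 under a 9:7 ratio (total parts = 16):
  colored: 144 × 9/16 = 81
  colorless: 144 × 7/16 = 63
χ² = Σ (O − E)² / E
  colored: (66 − 81)² / 81 = 2.7778
  colorless: (78 − 63)² / 63 = 3.5714
χ² = 2.7778 + 3.5714 = 6.3492 ≈ 6.349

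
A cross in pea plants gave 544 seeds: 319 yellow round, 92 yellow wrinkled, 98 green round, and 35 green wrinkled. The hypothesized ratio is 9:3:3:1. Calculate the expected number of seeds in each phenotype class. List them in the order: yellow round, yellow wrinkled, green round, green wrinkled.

306, 102, 102, 34

Expected counts for N = 544 under a 9:3:3:1 ratio (total parts = 16):
  yellow round: 544 × 9/16 = 306
  yellow wrinkled: 544 × 3/16 = 102
  green round: 544 × 3/16 = 102
  green wrinkled: 544 × 1/16 = 34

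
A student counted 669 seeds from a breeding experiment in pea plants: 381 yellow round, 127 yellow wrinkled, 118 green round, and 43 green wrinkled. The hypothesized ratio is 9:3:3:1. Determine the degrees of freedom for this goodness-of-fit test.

3

A goodness-of-fit test with 4 phenotype classes has df = 4 − 1 = 3.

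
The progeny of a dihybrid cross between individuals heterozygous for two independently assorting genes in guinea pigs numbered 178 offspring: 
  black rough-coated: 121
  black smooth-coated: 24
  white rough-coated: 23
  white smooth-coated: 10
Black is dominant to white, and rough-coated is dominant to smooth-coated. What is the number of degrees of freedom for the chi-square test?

A dihybrid F₂ with independent assortment and complete dominance at both loci gives a 9:3:3:1 phenotypic ratio.
A goodness-of-fit test with 4 phenotype classes has df = 4 − 1 = 3.

3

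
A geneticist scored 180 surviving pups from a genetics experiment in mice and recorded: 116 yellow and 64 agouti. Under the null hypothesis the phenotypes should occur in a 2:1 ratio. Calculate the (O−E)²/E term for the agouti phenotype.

Total ratio parts = 3. Expected numbers out of 180:
  yellow: 180 × 2/3 = 120
  agouti: 180 × 1/3 = 60
Contribution of agouti: (64 − 60)² / 60 = 0.2667

0.267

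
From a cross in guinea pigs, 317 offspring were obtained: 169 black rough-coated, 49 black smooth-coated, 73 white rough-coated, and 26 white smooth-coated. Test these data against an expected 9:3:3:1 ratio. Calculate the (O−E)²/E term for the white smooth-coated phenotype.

1.932

The 9:3:3:1 ratio has 16 parts, so with N = 317 the expected counts are:
  black rough-coated: 317 × 9/16 = 178.3125
  black smooth-coated: 317 × 3/16 = 59.4375
  white rough-coated: 317 × 3/16 = 59.4375
  white smooth-coated: 317 × 1/16 = 19.8125
Contribution of white smooth-coated: (26 − 19.8125)² / 19.8125 = 1.9324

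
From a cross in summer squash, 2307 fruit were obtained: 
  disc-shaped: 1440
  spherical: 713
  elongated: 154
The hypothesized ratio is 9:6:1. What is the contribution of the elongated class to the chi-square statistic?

The 9:6:1 ratio has 16 parts, so with N = 2307 the expected counts are:
  disc-shaped: 2307 × 9/16 = 1297.6875
  spherical: 2307 × 6/16 = 865.125
  elongated: 2307 × 1/16 = 144.1875
Contribution of elongated: (154 − 144.1875)² / 144.1875 = 0.6678

0.668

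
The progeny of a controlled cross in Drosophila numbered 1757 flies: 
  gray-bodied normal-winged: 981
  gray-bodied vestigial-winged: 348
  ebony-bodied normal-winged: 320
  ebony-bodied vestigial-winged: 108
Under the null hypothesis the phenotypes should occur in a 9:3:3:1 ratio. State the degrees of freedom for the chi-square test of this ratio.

3

A goodness-of-fit test with 4 phenotype classes has df = 4 − 1 = 3.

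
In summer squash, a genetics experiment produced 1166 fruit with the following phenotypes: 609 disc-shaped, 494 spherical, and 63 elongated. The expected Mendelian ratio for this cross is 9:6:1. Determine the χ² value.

Under the 9:6:1 hypothesis (Σ ratio = 16, N = 1166):
  disc-shaped: 1166 × 9/16 = 655.875
  spherical: 1166 × 6/16 = 437.25
  elongated: 1166 × 1/16 = 72.875
χ² = Σ (O − E)² / E
  disc-shaped: (609 − 655.875)² / 655.875 = 3.3501
  spherical: (494 − 437.25)² / 437.25 = 7.3655
  elongated: (63 − 72.875)² / 72.875 = 1.3381
χ² = 3.3501 + 7.3655 + 1.3381 = 12.0537 ≈ 12.054

12.054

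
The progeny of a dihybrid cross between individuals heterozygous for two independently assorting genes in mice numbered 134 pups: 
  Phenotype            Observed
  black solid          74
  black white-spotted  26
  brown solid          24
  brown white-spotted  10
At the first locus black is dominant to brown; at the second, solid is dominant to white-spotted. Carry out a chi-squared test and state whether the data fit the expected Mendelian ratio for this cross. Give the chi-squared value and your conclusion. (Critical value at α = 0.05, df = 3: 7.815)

0.421; consistent

A dihybrid F₂ with independent assortment and complete dominance at both loci gives a 9:3:3:1 phenotypic ratio.
Expected counts for N = 134 under a 9:3:3:1 ratio (total parts = 16):
  black solid: 134 × 9/16 = 75.375
  black white-spotted: 134 × 3/16 = 25.125
  brown solid: 134 × 3/16 = 25.125
  brown white-spotted: 134 × 1/16 = 8.375
χ² = Σ (O − E)² / E
  black solid: (74 − 75.375)² / 75.375 = 0.0251
  black white-spotted: (26 − 25.125)² / 25.125 = 0.0305
  brown solid: (24 − 25.125)² / 25.125 = 0.0504
  brown white-spotted: (10 − 8.375)² / 8.375 = 0.3153
χ² = 0.0251 + 0.0305 + 0.0504 + 0.3153 = 0.4213 ≈ 0.421
Degrees of freedom = 4 − 1 = 3; critical value at α = 0.05 is 7.815.
Since 0.421 < 7.815, we fail to reject the null hypothesis — the data are consistent with the 9:3:3:1 ratio.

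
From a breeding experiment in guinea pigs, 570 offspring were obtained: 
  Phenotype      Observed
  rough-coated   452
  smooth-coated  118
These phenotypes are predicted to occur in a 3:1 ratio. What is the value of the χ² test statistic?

Expected counts for N = 570 under a 3:1 ratio (total parts = 4):
  rough-coated: 570 × 3/4 = 427.5
  smooth-coated: 570 × 1/4 = 142.5
χ² = Σ (O − E)² / E
  rough-coated: (452 − 427.5)² / 427.5 = 1.4041
  smooth-coated: (118 − 142.5)² / 142.5 = 4.2123
χ² = 1.4041 + 4.2123 = 5.6164 ≈ 5.616

5.616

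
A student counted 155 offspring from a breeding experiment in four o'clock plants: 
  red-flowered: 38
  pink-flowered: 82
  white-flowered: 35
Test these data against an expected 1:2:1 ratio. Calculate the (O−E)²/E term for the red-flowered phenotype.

0.015

Under the 1:2:1 hypothesis (Σ ratio = 4, N = 155):
  red-flowered: 155 × 1/4 = 38.75
  pink-flowered: 155 × 2/4 = 77.5
  white-flowered: 155 × 1/4 = 38.75
Contribution of red-flowered: (38 − 38.75)² / 38.75 = 0.0145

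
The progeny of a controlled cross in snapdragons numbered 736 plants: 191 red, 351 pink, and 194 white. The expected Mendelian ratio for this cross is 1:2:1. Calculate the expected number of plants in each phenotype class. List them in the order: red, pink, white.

Under the 1:2:1 hypothesis (Σ ratio = 4, N = 736):
  red: 736 × 1/4 = 184
  pink: 736 × 2/4 = 368
  white: 736 × 1/4 = 184

184, 368, 184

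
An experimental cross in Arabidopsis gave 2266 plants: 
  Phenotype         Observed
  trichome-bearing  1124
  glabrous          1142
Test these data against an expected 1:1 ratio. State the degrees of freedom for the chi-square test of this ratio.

1

A goodness-of-fit test with 2 phenotype classes has df = 2 − 1 = 1.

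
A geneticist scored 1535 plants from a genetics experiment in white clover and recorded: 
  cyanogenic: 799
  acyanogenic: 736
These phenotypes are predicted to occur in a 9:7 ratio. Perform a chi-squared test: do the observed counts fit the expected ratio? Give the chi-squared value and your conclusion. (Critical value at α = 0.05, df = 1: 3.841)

Expected counts for N = 1535 under a 9:7 ratio (total parts = 16):
  cyanogenic: 1535 × 9/16 = 863.4375
  acyanogenic: 1535 × 7/16 = 671.5625
χ² = Σ (O − E)² / E
  cyanogenic: (799 − 863.4375)² / 863.4375 = 4.8089
  acyanogenic: (736 − 671.5625)² / 671.5625 = 6.1829
χ² = 4.8089 + 6.1829 = 10.9918 ≈ 10.992
Degrees of freedom = 2 − 1 = 1; critical value at α = 0.05 is 3.841.
Since 10.992 > 3.841, we reject the null hypothesis — the data do not fit the 9:7 ratio.

10.992; not consistent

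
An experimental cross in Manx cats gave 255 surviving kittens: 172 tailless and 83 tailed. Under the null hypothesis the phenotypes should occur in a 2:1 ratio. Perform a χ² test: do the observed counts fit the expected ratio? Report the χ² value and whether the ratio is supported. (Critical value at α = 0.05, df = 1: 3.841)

0.071; consistent

Expected counts for N = 255 under a 2:1 ratio (total parts = 3):
  tailless: 255 × 2/3 = 170
  tailed: 255 × 1/3 = 85
χ² = Σ (O − E)² / E
  tailless: (172 − 170)² / 170 = 0.0235
  tailed: (83 − 85)² / 85 = 0.0471
χ² = 0.0235 + 0.0471 = 0.0706 ≈ 0.071
Degrees of freedom = 2 − 1 = 1; critical value at α = 0.05 is 3.841.
Since 0.071 < 3.841, we fail to reject the null hypothesis — the data are consistent with the 2:1 ratio.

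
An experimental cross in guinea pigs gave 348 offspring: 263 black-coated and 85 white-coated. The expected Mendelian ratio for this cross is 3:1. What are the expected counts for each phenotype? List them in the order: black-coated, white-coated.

Expected counts for N = 348 under a 3:1 ratio (total parts = 4):
  black-coated: 348 × 3/4 = 261
  white-coated: 348 × 1/4 = 87

261, 87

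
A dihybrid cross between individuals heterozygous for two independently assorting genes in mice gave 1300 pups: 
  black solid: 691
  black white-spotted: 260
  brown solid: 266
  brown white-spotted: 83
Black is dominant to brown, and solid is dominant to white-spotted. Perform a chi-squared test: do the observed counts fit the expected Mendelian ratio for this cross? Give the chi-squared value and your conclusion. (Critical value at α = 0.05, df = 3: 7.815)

5.368; consistent

A dihybrid F₂ with independent assortment and complete dominance at both loci gives a 9:3:3:1 phenotypic ratio.
Expected counts for N = 1300 under a 9:3:3:1 ratio (total parts = 16):
  black solid: 1300 × 9/16 = 731.25
  black white-spotted: 1300 × 3/16 = 243.75
  brown solid: 1300 × 3/16 = 243.75
  brown white-spotted: 1300 × 1/16 = 81.25
χ² = Σ (O − E)² / E
  black solid: (691 − 731.25)² / 731.25 = 2.2155
  black white-spotted: (260 − 243.75)² / 243.75 = 1.0833
  brown solid: (266 − 243.75)² / 243.75 = 2.0310
  brown white-spotted: (83 − 81.25)² / 81.25 = 0.0377
χ² = 2.2155 + 1.0833 + 2.0310 + 0.0377 = 5.3675 ≈ 5.368
Degrees of freedom = 4 − 1 = 3; critical value at α = 0.05 is 7.815.
Since 5.368 < 7.815, we fail to reject the null hypothesis — the data are consistent with the 9:3:3:1 ratio.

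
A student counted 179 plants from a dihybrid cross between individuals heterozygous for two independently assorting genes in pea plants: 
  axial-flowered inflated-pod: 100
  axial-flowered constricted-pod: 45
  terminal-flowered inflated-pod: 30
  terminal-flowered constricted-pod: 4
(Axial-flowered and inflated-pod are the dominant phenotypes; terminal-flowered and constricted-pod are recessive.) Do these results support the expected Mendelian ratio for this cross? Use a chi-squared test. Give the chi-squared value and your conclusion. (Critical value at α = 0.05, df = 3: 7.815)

A dihybrid F₂ with independent assortment and complete dominance at both loci gives a 9:3:3:1 phenotypic ratio.
The 9:3:3:1 ratio has 16 parts, so with N = 179 the expected counts are:
  axial-flowered inflated-pod: 179 × 9/16 = 100.6875
  axial-flowered constricted-pod: 179 × 3/16 = 33.5625
  terminal-flowered inflated-pod: 179 × 3/16 = 33.5625
  terminal-flowered constricted-pod: 179 × 1/16 = 11.1875
χ² = Σ (O − E)² / E
  axial-flowered inflated-pod: (100 − 100.6875)² / 100.6875 = 0.0047
  axial-flowered constricted-pod: (45 − 33.5625)² / 33.5625 = 3.8977
  terminal-flowered inflated-pod: (30 − 33.5625)² / 33.5625 = 0.3781
  terminal-flowered constricted-pod: (4 − 11.1875)² / 11.1875 = 4.6177
χ² = 0.0047 + 3.8977 + 0.3781 + 4.6177 = 8.8982 ≈ 8.898
Degrees of freedom = 4 − 1 = 3; critical value at α = 0.05 is 7.815.
Since 8.898 > 7.815, we reject the null hypothesis — the data do not fit the 9:3:3:1 ratio.

8.898; not consistent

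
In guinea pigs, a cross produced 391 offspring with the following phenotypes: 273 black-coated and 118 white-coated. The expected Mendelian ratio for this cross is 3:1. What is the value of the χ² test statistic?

Expected counts for N = 391 under a 3:1 ratio (total parts = 4):
  black-coated: 391 × 3/4 = 293.25
  white-coated: 391 × 1/4 = 97.75
χ² = Σ (O − E)² / E
  black-coated: (273 − 293.25)² / 293.25 = 1.3983
  white-coated: (118 − 97.75)² / 97.75 = 4.1950
χ² = 1.3983 + 4.1950 = 5.5933 ≈ 5.593

5.593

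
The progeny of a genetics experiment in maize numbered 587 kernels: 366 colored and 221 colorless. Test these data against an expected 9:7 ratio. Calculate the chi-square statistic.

The 9:7 ratio has 16 parts, so with N = 587 the expected counts are:
  colored: 587 × 9/16 = 330.1875
  colorless: 587 × 7/16 = 256.8125
χ² = Σ (O − E)² / E
  colored: (366 − 330.1875)² / 330.1875 = 3.8843
  colorless: (221 − 256.8125)² / 256.8125 = 4.9941
χ² = 3.8843 + 4.9941 = 8.8784 ≈ 8.878

8.878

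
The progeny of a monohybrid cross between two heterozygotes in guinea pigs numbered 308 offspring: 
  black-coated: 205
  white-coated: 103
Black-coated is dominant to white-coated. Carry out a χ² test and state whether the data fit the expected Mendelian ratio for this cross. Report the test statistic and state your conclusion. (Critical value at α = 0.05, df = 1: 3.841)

11.706; not consistent

For a monohybrid cross between heterozygotes with complete dominance, the expected phenotypic ratio is 3:1.
Under the 3:1 hypothesis (Σ ratio = 4, N = 308):
  black-coated: 308 × 3/4 = 231
  white-coated: 308 × 1/4 = 77
χ² = Σ (O − E)² / E
  black-coated: (205 − 231)² / 231 = 2.9264
  white-coated: (103 − 77)² / 77 = 8.7792
χ² = 2.9264 + 8.7792 = 11.7056 ≈ 11.706
Degrees of freedom = 2 − 1 = 1; critical value at α = 0.05 is 3.841.
Since 11.706 > 3.841, we reject the null hypothesis — the data do not fit the 3:1 ratio.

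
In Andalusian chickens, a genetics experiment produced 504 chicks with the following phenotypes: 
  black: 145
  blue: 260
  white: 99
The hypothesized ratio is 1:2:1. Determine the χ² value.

8.905

Under the 1:2:1 hypothesis (Σ ratio = 4, N = 504):
  black: 504 × 1/4 = 126
  blue: 504 × 2/4 = 252
  white: 504 × 1/4 = 126
χ² = Σ (O − E)² / E
  black: (145 − 126)² / 126 = 2.8651
  blue: (260 − 252)² / 252 = 0.2540
  white: (99 − 126)² / 126 = 5.7857
χ² = 2.8651 + 0.2540 + 5.7857 = 8.9048 ≈ 8.905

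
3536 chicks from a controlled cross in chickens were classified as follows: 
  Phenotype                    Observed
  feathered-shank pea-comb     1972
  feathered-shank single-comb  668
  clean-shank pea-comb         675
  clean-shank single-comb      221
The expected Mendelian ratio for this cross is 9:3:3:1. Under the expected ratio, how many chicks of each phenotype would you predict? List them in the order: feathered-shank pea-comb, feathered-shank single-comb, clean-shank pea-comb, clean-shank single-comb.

Under the 9:3:3:1 hypothesis (Σ ratio = 16, N = 3536):
  feathered-shank pea-comb: 3536 × 9/16 = 1989
  feathered-shank single-comb: 3536 × 3/16 = 663
  clean-shank pea-comb: 3536 × 3/16 = 663
  clean-shank single-comb: 3536 × 1/16 = 221

1989, 663, 663, 221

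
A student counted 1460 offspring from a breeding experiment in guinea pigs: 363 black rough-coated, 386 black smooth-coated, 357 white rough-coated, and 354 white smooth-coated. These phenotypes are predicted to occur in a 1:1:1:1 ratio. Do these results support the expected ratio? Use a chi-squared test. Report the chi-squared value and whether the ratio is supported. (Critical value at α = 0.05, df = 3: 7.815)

Expected counts for N = 1460 under a 1:1:1:1 ratio (total parts = 4):
  black rough-coated: 1460 × 1/4 = 365
  black smooth-coated: 1460 × 1/4 = 365
  white rough-coated: 1460 × 1/4 = 365
  white smooth-coated: 1460 × 1/4 = 365
χ² = Σ (O − E)² / E
  black rough-coated: (363 − 365)² / 365 = 0.0110
  black smooth-coated: (386 − 365)² / 365 = 1.2082
  white rough-coated: (357 − 365)² / 365 = 0.1753
  white smooth-coated: (354 − 365)² / 365 = 0.3315
χ² = 0.0110 + 1.2082 + 0.1753 + 0.3315 = 1.726
Degrees of freedom = 4 − 1 = 3; critical value at α = 0.05 is 7.815.
Since 1.726 < 7.815, we fail to reject the null hypothesis — the data are consistent with the 1:1:1:1 ratio.

1.726; consistent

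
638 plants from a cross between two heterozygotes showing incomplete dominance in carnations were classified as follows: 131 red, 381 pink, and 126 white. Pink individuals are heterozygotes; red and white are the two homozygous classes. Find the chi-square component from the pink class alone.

With incomplete dominance, a heterozygote × heterozygote cross gives a 1:2:1 phenotypic ratio.
Total ratio parts = 4. Expected numbers out of 638:
  red: 638 × 1/4 = 159.5
  pink: 638 × 2/4 = 319
  white: 638 × 1/4 = 159.5
Contribution of pink: (381 − 319)² / 319 = 12.0502

12.050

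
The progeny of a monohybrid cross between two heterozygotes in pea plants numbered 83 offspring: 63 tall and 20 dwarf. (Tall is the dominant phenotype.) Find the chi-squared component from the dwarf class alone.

For a monohybrid cross between heterozygotes with complete dominance, the expected phenotypic ratio is 3:1.
Under the 3:1 hypothesis (Σ ratio = 4, N = 83):
  tall: 83 × 3/4 = 62.25
  dwarf: 83 × 1/4 = 20.75
Contribution of dwarf: (20 − 20.75)² / 20.75 = 0.0271

0.027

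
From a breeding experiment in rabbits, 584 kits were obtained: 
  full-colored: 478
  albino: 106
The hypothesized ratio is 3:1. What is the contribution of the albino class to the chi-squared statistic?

Expected counts for N = 584 under a 3:1 ratio (total parts = 4):
  full-colored: 584 × 3/4 = 438
  albino: 584 × 1/4 = 146
Contribution of albino: (106 − 146)² / 146 = 10.9589

10.959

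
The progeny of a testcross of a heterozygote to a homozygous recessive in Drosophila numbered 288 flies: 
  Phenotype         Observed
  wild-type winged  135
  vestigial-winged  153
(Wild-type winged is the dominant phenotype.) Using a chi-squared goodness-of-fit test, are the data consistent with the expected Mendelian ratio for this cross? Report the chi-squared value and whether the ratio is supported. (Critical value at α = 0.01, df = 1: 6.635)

1.125; consistent

A testcross of a heterozygote (Aa × aa) gives a 1:1 phenotypic ratio.
Expected counts for N = 288 under a 1:1 ratio (total parts = 2):
  wild-type winged: 288 × 1/2 = 144
  vestigial-winged: 288 × 1/2 = 144
χ² = Σ (O − E)² / E
  wild-type winged: (135 − 144)² / 144 = 0.5625
  vestigial-winged: (153 − 144)² / 144 = 0.5625
χ² = 0.5625 + 0.5625 = 1.125
Degrees of freedom = 2 − 1 = 1; critical value at α = 0.01 is 6.635.
Since 1.125 < 6.635, we fail to reject the null hypothesis — the data are consistent with the 1:1 ratio.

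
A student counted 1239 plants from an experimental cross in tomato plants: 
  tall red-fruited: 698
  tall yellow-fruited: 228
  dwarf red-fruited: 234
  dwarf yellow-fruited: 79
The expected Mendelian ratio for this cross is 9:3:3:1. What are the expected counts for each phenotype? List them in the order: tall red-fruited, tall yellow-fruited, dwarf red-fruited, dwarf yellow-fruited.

Under the 9:3:3:1 hypothesis (Σ ratio = 16, N = 1239):
  tall red-fruited: 1239 × 9/16 = 696.9375
  tall yellow-fruited: 1239 × 3/16 = 232.3125
  dwarf red-fruited: 1239 × 3/16 = 232.3125
  dwarf yellow-fruited: 1239 × 1/16 = 77.4375

696.9375, 232.3125, 232.3125, 77.4375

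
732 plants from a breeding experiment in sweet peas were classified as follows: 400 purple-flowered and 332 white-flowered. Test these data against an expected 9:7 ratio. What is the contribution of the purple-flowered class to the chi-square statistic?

The 9:7 ratio has 16 parts, so with N = 732 the expected counts are:
  purple-flowered: 732 × 9/16 = 411.75
  white-flowered: 732 × 7/16 = 320.25
Contribution of purple-flowered: (400 − 411.75)² / 411.75 = 0.3353

0.335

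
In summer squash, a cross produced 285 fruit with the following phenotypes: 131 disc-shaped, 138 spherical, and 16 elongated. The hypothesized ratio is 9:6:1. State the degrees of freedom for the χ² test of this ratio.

A goodness-of-fit test with 3 phenotype classes has df = 3 − 1 = 2.

2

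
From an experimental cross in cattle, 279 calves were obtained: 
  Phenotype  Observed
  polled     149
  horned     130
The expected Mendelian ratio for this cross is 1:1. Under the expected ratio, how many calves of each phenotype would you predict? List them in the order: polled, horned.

139.5, 139.5

The 1:1 ratio has 2 parts, so with N = 279 the expected counts are:
  polled: 279 × 1/2 = 139.5
  horned: 279 × 1/2 = 139.5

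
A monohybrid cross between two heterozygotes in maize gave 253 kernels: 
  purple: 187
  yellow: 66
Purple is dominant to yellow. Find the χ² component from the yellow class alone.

0.120

For a monohybrid cross between heterozygotes with complete dominance, the expected phenotypic ratio is 3:1.
The 3:1 ratio has 4 parts, so with N = 253 the expected counts are:
  purple: 253 × 3/4 = 189.75
  yellow: 253 × 1/4 = 63.25
Contribution of yellow: (66 − 63.25)² / 63.25 = 0.1196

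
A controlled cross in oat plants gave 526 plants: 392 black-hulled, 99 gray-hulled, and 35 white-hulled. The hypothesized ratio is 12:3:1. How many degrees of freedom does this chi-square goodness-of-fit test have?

2

A goodness-of-fit test with 3 phenotype classes has df = 3 − 1 = 2.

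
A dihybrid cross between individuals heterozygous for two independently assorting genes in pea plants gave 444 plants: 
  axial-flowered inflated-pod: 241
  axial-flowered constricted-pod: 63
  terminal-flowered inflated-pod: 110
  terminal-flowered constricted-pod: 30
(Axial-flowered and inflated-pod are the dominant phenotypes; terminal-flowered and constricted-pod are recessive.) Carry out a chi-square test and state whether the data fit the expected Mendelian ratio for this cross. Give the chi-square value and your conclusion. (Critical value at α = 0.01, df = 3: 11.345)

A dihybrid F₂ with independent assortment and complete dominance at both loci gives a 9:3:3:1 phenotypic ratio.
Total ratio parts = 16. Expected numbers out of 444:
  axial-flowered inflated-pod: 444 × 9/16 = 249.75
  axial-flowered constricted-pod: 444 × 3/16 = 83.25
  terminal-flowered inflated-pod: 444 × 3/16 = 83.25
  terminal-flowered constricted-pod: 444 × 1/16 = 27.75
χ² = Σ (O − E)² / E
  axial-flowered inflated-pod: (241 − 249.75)² / 249.75 = 0.3066
  axial-flowered constricted-pod: (63 − 83.25)² / 83.25 = 4.9257
  terminal-flowered inflated-pod: (110 − 83.25)² / 83.25 = 8.5953
  terminal-flowered constricted-pod: (30 − 27.75)² / 27.75 = 0.1824
χ² = 0.3066 + 4.9257 + 8.5953 + 0.1824 = 14.010
Degrees of freedom = 4 − 1 = 3; critical value at α = 0.01 is 11.345.
Since 14.010 > 11.345, we reject the null hypothesis — the data do not fit the 9:3:3:1 ratio.

14.010; not consistent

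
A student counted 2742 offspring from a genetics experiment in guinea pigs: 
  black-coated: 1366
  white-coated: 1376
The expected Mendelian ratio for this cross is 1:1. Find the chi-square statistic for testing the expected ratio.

0.036

The 1:1 ratio has 2 parts, so with N = 2742 the expected counts are:
  black-coated: 2742 × 1/2 = 1371
  white-coated: 2742 × 1/2 = 1371
χ² = Σ (O − E)² / E
  black-coated: (1366 − 1371)² / 1371 = 0.0182
  white-coated: (1376 − 1371)² / 1371 = 0.0182
χ² = 0.0182 + 0.0182 = 0.0364 ≈ 0.036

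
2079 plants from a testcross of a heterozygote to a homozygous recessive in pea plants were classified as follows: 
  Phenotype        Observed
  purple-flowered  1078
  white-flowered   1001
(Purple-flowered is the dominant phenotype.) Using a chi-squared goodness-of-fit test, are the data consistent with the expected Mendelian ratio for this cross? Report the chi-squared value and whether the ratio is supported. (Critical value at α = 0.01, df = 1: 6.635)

A testcross of a heterozygote (Aa × aa) gives a 1:1 phenotypic ratio.
Under the 1:1 hypothesis (Σ ratio = 2, N = 2079):
  purple-flowered: 2079 × 1/2 = 1039.5
  white-flowered: 2079 × 1/2 = 1039.5
χ² = Σ (O − E)² / E
  purple-flowered: (1078 − 1039.5)² / 1039.5 = 1.4259
  white-flowered: (1001 − 1039.5)² / 1039.5 = 1.4259
χ² = 1.4259 + 1.4259 = 2.8518 ≈ 2.852
Degrees of freedom = 2 − 1 = 1; critical value at α = 0.01 is 6.635.
Since 2.852 < 6.635, we fail to reject the null hypothesis — the data are consistent with the 1:1 ratio.

2.852; consistent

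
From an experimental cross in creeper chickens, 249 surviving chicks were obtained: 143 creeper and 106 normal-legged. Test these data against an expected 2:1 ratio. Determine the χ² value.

9.560

Expected counts for N = 249 under a 2:1 ratio (total parts = 3):
  creeper: 249 × 2/3 = 166
  normal-legged: 249 × 1/3 = 83
χ² = Σ (O − E)² / E
  creeper: (143 − 166)² / 166 = 3.1867
  normal-legged: (106 − 83)² / 83 = 6.3735
χ² = 3.1867 + 6.3735 = 9.5602 ≈ 9.560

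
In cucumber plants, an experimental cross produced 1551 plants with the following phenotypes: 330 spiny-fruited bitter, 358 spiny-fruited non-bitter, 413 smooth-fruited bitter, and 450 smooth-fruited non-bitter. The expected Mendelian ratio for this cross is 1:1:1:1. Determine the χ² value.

Under the 1:1:1:1 hypothesis (Σ ratio = 4, N = 1551):
  spiny-fruited bitter: 1551 × 1/4 = 387.75
  spiny-fruited non-bitter: 1551 × 1/4 = 387.75
  smooth-fruited bitter: 1551 × 1/4 = 387.75
  smooth-fruited non-bitter: 1551 × 1/4 = 387.75
χ² = Σ (O − E)² / E
  spiny-fruited bitter: (330 − 387.75)² / 387.75 = 8.6011
  spiny-fruited non-bitter: (358 − 387.75)² / 387.75 = 2.2826
  smooth-fruited bitter: (413 − 387.75)² / 387.75 = 1.6443
  smooth-fruited non-bitter: (450 − 387.75)² / 387.75 = 9.9937
χ² = 8.6011 + 2.2826 + 1.6443 + 9.9937 = 22.5217 ≈ 22.522

22.522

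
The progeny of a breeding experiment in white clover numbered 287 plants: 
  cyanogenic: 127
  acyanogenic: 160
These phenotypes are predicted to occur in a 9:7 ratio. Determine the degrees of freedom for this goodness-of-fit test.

A goodness-of-fit test with 2 phenotype classes has df = 2 − 1 = 1.

1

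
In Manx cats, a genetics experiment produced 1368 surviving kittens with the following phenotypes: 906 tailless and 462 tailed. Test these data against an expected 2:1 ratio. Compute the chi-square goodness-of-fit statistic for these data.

0.118

The 2:1 ratio has 3 parts, so with N = 1368 the expected counts are:
  tailless: 1368 × 2/3 = 912
  tailed: 1368 × 1/3 = 456
χ² = Σ (O − E)² / E
  tailless: (906 − 912)² / 912 = 0.0395
  tailed: (462 − 456)² / 456 = 0.0789
χ² = 0.0395 + 0.0789 = 0.1184 ≈ 0.118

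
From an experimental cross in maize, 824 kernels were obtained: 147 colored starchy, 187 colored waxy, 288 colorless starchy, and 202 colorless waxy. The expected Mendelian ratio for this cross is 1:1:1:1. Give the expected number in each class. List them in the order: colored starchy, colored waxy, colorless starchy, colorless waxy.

The 1:1:1:1 ratio has 4 parts, so with N = 824 the expected counts are:
  colored starchy: 824 × 1/4 = 206
  colored waxy: 824 × 1/4 = 206
  colorless starchy: 824 × 1/4 = 206
  colorless waxy: 824 × 1/4 = 206

206, 206, 206, 206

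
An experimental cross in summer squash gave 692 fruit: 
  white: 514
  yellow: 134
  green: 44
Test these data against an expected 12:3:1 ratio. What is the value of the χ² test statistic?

Expected counts for N = 692 under a 12:3:1 ratio (total parts = 16):
  white: 692 × 12/16 = 519
  yellow: 692 × 3/16 = 129.75
  green: 692 × 1/16 = 43.25
χ² = Σ (O − E)² / E
  white: (514 − 519)² / 519 = 0.0482
  yellow: (134 − 129.75)² / 129.75 = 0.1392
  green: (44 − 43.25)² / 43.25 = 0.0130
χ² = 0.0482 + 0.1392 + 0.0130 = 0.2004 ≈ 0.200

0.200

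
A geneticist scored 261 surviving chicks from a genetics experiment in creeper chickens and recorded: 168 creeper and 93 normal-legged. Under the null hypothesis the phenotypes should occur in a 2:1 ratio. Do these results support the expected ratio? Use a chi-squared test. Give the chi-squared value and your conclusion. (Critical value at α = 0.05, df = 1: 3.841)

0.621; consistent

Expected counts for N = 261 under a 2:1 ratio (total parts = 3):
  creeper: 261 × 2/3 = 174
  normal-legged: 261 × 1/3 = 87
χ² = Σ (O − E)² / E
  creeper: (168 − 174)² / 174 = 0.2069
  normal-legged: (93 − 87)² / 87 = 0.4138
χ² = 0.2069 + 0.4138 = 0.6207 ≈ 0.621
Degrees of freedom = 2 − 1 = 1; critical value at α = 0.05 is 3.841.
Since 0.621 < 3.841, we fail to reject the null hypothesis — the data are consistent with the 2:1 ratio.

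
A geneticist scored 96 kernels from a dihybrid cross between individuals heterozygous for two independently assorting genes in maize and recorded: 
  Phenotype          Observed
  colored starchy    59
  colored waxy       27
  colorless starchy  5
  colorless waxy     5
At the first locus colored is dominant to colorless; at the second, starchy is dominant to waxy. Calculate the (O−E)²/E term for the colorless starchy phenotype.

9.389

A dihybrid F₂ with independent assortment and complete dominance at both loci gives a 9:3:3:1 phenotypic ratio.
Total ratio parts = 16. Expected numbers out of 96:
  colored starchy: 96 × 9/16 = 54
  colored waxy: 96 × 3/16 = 18
  colorless starchy: 96 × 3/16 = 18
  colorless waxy: 96 × 1/16 = 6
Contribution of colorless starchy: (5 − 18)² / 18 = 9.3889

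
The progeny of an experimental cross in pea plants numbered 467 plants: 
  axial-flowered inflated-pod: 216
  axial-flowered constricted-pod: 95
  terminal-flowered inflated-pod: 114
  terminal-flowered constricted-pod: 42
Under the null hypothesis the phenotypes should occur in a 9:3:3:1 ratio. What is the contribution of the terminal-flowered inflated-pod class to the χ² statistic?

Total ratio parts = 16. Expected numbers out of 467:
  axial-flowered inflated-pod: 467 × 9/16 = 262.6875
  axial-flowered constricted-pod: 467 × 3/16 = 87.5625
  terminal-flowered inflated-pod: 467 × 3/16 = 87.5625
  terminal-flowered constricted-pod: 467 × 1/16 = 29.1875
Contribution of terminal-flowered inflated-pod: (114 − 87.5625)² / 87.5625 = 7.9822

7.982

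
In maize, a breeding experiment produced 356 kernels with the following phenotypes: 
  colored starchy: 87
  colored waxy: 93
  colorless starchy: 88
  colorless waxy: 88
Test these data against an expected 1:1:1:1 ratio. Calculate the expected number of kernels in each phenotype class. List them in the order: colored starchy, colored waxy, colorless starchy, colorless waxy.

Under the 1:1:1:1 hypothesis (Σ ratio = 4, N = 356):
  colored starchy: 356 × 1/4 = 89
  colored waxy: 356 × 1/4 = 89
  colorless starchy: 356 × 1/4 = 89
  colorless waxy: 356 × 1/4 = 89

89, 89, 89, 89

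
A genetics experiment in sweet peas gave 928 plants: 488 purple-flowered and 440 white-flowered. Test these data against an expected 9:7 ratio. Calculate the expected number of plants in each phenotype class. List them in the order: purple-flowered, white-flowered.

Total ratio parts = 16. Expected numbers out of 928:
  purple-flowered: 928 × 9/16 = 522
  white-flowered: 928 × 7/16 = 406

522, 406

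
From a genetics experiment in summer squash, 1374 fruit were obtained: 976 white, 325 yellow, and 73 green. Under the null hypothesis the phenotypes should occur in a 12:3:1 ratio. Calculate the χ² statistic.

Total ratio parts = 16. Expected numbers out of 1374:
  white: 1374 × 12/16 = 1030.5
  yellow: 1374 × 3/16 = 257.625
  green: 1374 × 1/16 = 85.875
χ² = Σ (O − E)² / E
  white: (976 − 1030.5)² / 1030.5 = 2.8823
  yellow: (325 − 257.625)² / 257.625 = 17.6201
  green: (73 − 85.875)² / 85.875 = 1.9303
χ² = 2.8823 + 17.6201 + 1.9303 = 22.4327 ≈ 22.433

22.433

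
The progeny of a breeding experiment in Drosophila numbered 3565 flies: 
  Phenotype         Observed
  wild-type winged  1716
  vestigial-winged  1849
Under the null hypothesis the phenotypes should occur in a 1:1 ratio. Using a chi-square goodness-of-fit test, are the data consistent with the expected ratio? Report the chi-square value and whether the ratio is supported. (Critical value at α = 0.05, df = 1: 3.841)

Total ratio parts = 2. Expected numbers out of 3565:
  wild-type winged: 3565 × 1/2 = 1782.5
  vestigial-winged: 3565 × 1/2 = 1782.5
χ² = Σ (O − E)² / E
  wild-type winged: (1716 − 1782.5)² / 1782.5 = 2.4809
  vestigial-winged: (1849 − 1782.5)² / 1782.5 = 2.4809
χ² = 2.4809 + 2.4809 = 4.9618 ≈ 4.962
Degrees of freedom = 2 − 1 = 1; critical value at α = 0.05 is 3.841.
Since 4.962 > 3.841, we reject the null hypothesis — the data do not fit the 1:1 ratio.

4.962; not consistent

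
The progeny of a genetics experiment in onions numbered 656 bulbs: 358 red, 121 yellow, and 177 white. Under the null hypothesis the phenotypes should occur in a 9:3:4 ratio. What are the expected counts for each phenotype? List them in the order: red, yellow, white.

The 9:3:4 ratio has 16 parts, so with N = 656 the expected counts are:
  red: 656 × 9/16 = 369
  yellow: 656 × 3/16 = 123
  white: 656 × 4/16 = 164

369, 123, 164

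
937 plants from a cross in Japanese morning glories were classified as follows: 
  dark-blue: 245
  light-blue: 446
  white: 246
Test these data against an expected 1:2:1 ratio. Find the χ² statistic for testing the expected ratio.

2.163

Expected counts for N = 937 under a 1:2:1 ratio (total parts = 4):
  dark-blue: 937 × 1/4 = 234.25
  light-blue: 937 × 2/4 = 468.5
  white: 937 × 1/4 = 234.25
χ² = Σ (O − E)² / E
  dark-blue: (245 − 234.25)² / 234.25 = 0.4933
  light-blue: (446 − 468.5)² / 468.5 = 1.0806
  white: (246 − 234.25)² / 234.25 = 0.5894
χ² = 0.4933 + 1.0806 + 0.5894 = 2.1633 ≈ 2.163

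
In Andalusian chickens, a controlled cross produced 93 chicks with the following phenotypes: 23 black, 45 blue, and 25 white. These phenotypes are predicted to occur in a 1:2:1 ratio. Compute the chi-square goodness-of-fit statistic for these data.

The 1:2:1 ratio has 4 parts, so with N = 93 the expected counts are:
  black: 93 × 1/4 = 23.25
  blue: 93 × 2/4 = 46.5
  white: 93 × 1/4 = 23.25
χ² = Σ (O − E)² / E
  black: (23 − 23.25)² / 23.25 = 0.0027
  blue: (45 − 46.5)² / 46.5 = 0.0484
  white: (25 − 23.25)² / 23.25 = 0.1317
χ² = 0.0027 + 0.0484 + 0.1317 = 0.1828 ≈ 0.183

0.183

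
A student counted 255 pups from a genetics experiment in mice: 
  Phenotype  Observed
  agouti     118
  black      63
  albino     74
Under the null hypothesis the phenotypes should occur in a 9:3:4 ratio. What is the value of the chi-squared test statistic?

10.983

The 9:3:4 ratio has 16 parts, so with N = 255 the expected counts are:
  agouti: 255 × 9/16 = 143.4375
  black: 255 × 3/16 = 47.8125
  albino: 255 × 4/16 = 63.75
χ² = Σ (O − E)² / E
  agouti: (118 − 143.4375)² / 143.4375 = 4.5111
  black: (63 − 47.8125)² / 47.8125 = 4.8243
  albino: (74 − 63.75)² / 63.75 = 1.6480
χ² = 4.5111 + 4.8243 + 1.6480 = 10.9834 ≈ 10.983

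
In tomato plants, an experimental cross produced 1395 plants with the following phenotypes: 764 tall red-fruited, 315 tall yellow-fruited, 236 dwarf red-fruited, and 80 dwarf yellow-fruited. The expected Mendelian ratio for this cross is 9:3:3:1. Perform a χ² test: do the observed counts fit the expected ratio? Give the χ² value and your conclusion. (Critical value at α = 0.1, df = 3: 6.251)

14.553; not consistent

Under the 9:3:3:1 hypothesis (Σ ratio = 16, N = 1395):
  tall red-fruited: 1395 × 9/16 = 784.6875
  tall yellow-fruited: 1395 × 3/16 = 261.5625
  dwarf red-fruited: 1395 × 3/16 = 261.5625
  dwarf yellow-fruited: 1395 × 1/16 = 87.1875
χ² = Σ (O − E)² / E
  tall red-fruited: (764 − 784.6875)² / 784.6875 = 0.5454
  tall yellow-fruited: (315 − 261.5625)² / 261.5625 = 10.9173
  dwarf red-fruited: (236 − 261.5625)² / 261.5625 = 2.4982
  dwarf yellow-fruited: (80 − 87.1875)² / 87.1875 = 0.5925
χ² = 0.5454 + 10.9173 + 2.4982 + 0.5925 = 14.5534 ≈ 14.553
Degrees of freedom = 4 − 1 = 3; critical value at α = 0.1 is 6.251.
Since 14.553 > 6.251, we reject the null hypothesis — the data do not fit the 9:3:3:1 ratio.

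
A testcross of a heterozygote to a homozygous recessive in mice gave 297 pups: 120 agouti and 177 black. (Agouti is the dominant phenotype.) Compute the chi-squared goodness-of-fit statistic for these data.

A testcross of a heterozygote (Aa × aa) gives a 1:1 phenotypic ratio.
Total ratio parts = 2. Expected numbers out of 297:
  agouti: 297 × 1/2 = 148.5
  black: 297 × 1/2 = 148.5
χ² = Σ (O − E)² / E
  agouti: (120 − 148.5)² / 148.5 = 5.4697
  black: (177 − 148.5)² / 148.5 = 5.4697
χ² = 5.4697 + 5.4697 = 10.9394 ≈ 10.939

10.939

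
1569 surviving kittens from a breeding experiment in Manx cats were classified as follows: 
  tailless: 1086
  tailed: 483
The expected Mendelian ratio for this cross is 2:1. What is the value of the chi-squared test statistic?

4.589

Under the 2:1 hypothesis (Σ ratio = 3, N = 1569):
  tailless: 1569 × 2/3 = 1046
  tailed: 1569 × 1/3 = 523
χ² = Σ (O − E)² / E
  tailless: (1086 − 1046)² / 1046 = 1.5296
  tailed: (483 − 523)² / 523 = 3.0593
χ² = 1.5296 + 3.0593 = 4.5889 ≈ 4.589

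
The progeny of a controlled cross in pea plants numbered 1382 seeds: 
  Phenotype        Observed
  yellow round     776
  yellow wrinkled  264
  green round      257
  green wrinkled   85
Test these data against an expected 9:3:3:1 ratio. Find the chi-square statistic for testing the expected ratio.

0.133

The 9:3:3:1 ratio has 16 parts, so with N = 1382 the expected counts are:
  yellow round: 1382 × 9/16 = 777.375
  yellow wrinkled: 1382 × 3/16 = 259.125
  green round: 1382 × 3/16 = 259.125
  green wrinkled: 1382 × 1/16 = 86.375
χ² = Σ (O − E)² / E
  yellow round: (776 − 777.375)² / 777.375 = 0.0024
  yellow wrinkled: (264 − 259.125)² / 259.125 = 0.0917
  green round: (257 − 259.125)² / 259.125 = 0.0174
  green wrinkled: (85 − 86.375)² / 86.375 = 0.0219
χ² = 0.0024 + 0.0917 + 0.0174 + 0.0219 = 0.1334 ≈ 0.133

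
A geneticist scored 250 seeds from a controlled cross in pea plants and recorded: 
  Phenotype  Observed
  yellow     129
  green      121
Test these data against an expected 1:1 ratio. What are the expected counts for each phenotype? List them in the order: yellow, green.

125, 125

Under the 1:1 hypothesis (Σ ratio = 2, N = 250):
  yellow: 250 × 1/2 = 125
  green: 250 × 1/2 = 125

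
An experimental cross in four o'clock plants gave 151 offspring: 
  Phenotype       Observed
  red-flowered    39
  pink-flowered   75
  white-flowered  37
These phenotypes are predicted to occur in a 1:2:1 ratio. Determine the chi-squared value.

Under the 1:2:1 hypothesis (Σ ratio = 4, N = 151):
  red-flowered: 151 × 1/4 = 37.75
  pink-flowered: 151 × 2/4 = 75.5
  white-flowered: 151 × 1/4 = 37.75
χ² = Σ (O − E)² / E
  red-flowered: (39 − 37.75)² / 37.75 = 0.0414
  pink-flowered: (75 − 75.5)² / 75.5 = 0.0033
  white-flowered: (37 − 37.75)² / 37.75 = 0.0149
χ² = 0.0414 + 0.0033 + 0.0149 = 0.0596 ≈ 0.060

0.060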